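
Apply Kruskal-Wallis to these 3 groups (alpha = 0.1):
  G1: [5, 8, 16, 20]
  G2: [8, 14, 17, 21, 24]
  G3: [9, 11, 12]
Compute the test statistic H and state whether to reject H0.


Step 1: Combine all N = 12 observations and assign midranks.
sorted (value, group, rank): (5,G1,1), (8,G1,2.5), (8,G2,2.5), (9,G3,4), (11,G3,5), (12,G3,6), (14,G2,7), (16,G1,8), (17,G2,9), (20,G1,10), (21,G2,11), (24,G2,12)
Step 2: Sum ranks within each group.
R_1 = 21.5 (n_1 = 4)
R_2 = 41.5 (n_2 = 5)
R_3 = 15 (n_3 = 3)
Step 3: H = 12/(N(N+1)) * sum(R_i^2/n_i) - 3(N+1)
     = 12/(12*13) * (21.5^2/4 + 41.5^2/5 + 15^2/3) - 3*13
     = 0.076923 * 535.013 - 39
     = 2.154808.
Step 4: Ties present; correction factor C = 1 - 6/(12^3 - 12) = 0.996503. Corrected H = 2.154808 / 0.996503 = 2.162368.
Step 5: Under H0, H ~ chi^2(2); p-value = 0.339194.
Step 6: alpha = 0.1. fail to reject H0.

H = 2.1624, df = 2, p = 0.339194, fail to reject H0.


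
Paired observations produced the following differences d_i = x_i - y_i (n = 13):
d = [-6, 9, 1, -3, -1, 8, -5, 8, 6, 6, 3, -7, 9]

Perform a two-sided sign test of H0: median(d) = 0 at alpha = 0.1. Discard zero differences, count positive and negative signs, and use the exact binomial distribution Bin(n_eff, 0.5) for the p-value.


Step 1: Discard zero differences. Original n = 13; n_eff = number of nonzero differences = 13.
Nonzero differences (with sign): -6, +9, +1, -3, -1, +8, -5, +8, +6, +6, +3, -7, +9
Step 2: Count signs: positive = 8, negative = 5.
Step 3: Under H0: P(positive) = 0.5, so the number of positives S ~ Bin(13, 0.5).
Step 4: Two-sided exact p-value = sum of Bin(13,0.5) probabilities at or below the observed probability = 0.581055.
Step 5: alpha = 0.1. fail to reject H0.

n_eff = 13, pos = 8, neg = 5, p = 0.581055, fail to reject H0.


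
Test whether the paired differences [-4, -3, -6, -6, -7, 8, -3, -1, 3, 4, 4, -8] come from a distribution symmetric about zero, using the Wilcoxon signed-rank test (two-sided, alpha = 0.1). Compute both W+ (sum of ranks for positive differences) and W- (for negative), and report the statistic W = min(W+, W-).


Step 1: Drop any zero differences (none here) and take |d_i|.
|d| = [4, 3, 6, 6, 7, 8, 3, 1, 3, 4, 4, 8]
Step 2: Midrank |d_i| (ties get averaged ranks).
ranks: |4|->6, |3|->3, |6|->8.5, |6|->8.5, |7|->10, |8|->11.5, |3|->3, |1|->1, |3|->3, |4|->6, |4|->6, |8|->11.5
Step 3: Attach original signs; sum ranks with positive sign and with negative sign.
W+ = 11.5 + 3 + 6 + 6 = 26.5
W- = 6 + 3 + 8.5 + 8.5 + 10 + 3 + 1 + 11.5 = 51.5
(Check: W+ + W- = 78 should equal n(n+1)/2 = 78.)
Step 4: Test statistic W = min(W+, W-) = 26.5.
Step 5: Ties in |d|, so use the tie-corrected normal approximation.
        E[W] = n(n+1)/4 = 12*13/4 = 39.
        Tie groups: |d|=3 (t=3), |d|=4 (t=3), |d|=6 (t=2), |d|=8 (t=2); sum(t^3 - t) = 60.
        Var[W] = n(n+1)(2n+1)/24 - sum(t^3-t)/48 = 3900/24 - 60/48 = 161.25.
        z = (W - E[W]) / sqrt(Var[W]) = (26.5 - 39) / 12.6984 = -0.9844.
        Two-sided p = 2*Phi(z) = 0.324932.
Step 6: alpha = 0.1. fail to reject H0.

W+ = 26.5, W- = 51.5, W = min = 26.5, p = 0.324932, fail to reject H0.


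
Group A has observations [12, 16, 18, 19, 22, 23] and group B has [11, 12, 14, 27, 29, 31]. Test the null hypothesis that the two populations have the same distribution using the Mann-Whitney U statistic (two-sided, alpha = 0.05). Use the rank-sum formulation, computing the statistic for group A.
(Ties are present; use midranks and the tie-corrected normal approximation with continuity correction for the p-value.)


Step 1: Combine and sort all 12 observations; assign midranks.
sorted (value, group): (11,Y), (12,X), (12,Y), (14,Y), (16,X), (18,X), (19,X), (22,X), (23,X), (27,Y), (29,Y), (31,Y)
ranks: 11->1, 12->2.5, 12->2.5, 14->4, 16->5, 18->6, 19->7, 22->8, 23->9, 27->10, 29->11, 31->12
Step 2: Rank sum for X: R1 = 2.5 + 5 + 6 + 7 + 8 + 9 = 37.5.
Step 3: U_X = R1 - n1(n1+1)/2 = 37.5 - 6*7/2 = 37.5 - 21 = 16.5.
       U_Y = n1*n2 - U_X = 36 - 16.5 = 19.5.
Step 4: Ties are present, so use the tie-corrected normal approximation (with continuity correction) for the p-value.
Step 5: p-value = 0.872559; compare to alpha = 0.05. fail to reject H0.

U_X = 16.5, p = 0.872559, fail to reject H0 at alpha = 0.05.


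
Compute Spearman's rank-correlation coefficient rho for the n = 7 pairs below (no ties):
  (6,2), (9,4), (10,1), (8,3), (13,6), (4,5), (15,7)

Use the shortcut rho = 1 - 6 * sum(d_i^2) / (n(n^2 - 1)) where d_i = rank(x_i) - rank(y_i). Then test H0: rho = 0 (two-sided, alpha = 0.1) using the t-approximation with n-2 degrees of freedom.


Step 1: Rank x and y separately (midranks; no ties here).
rank(x): 6->2, 9->4, 10->5, 8->3, 13->6, 4->1, 15->7
rank(y): 2->2, 4->4, 1->1, 3->3, 6->6, 5->5, 7->7
Step 2: d_i = R_x(i) - R_y(i); compute d_i^2.
  (2-2)^2=0, (4-4)^2=0, (5-1)^2=16, (3-3)^2=0, (6-6)^2=0, (1-5)^2=16, (7-7)^2=0
sum(d^2) = 32.
Step 3: rho = 1 - 6*32 / (7*(7^2 - 1)) = 1 - 192/336 = 0.428571.
Step 4: Under H0, t = rho * sqrt((n-2)/(1-rho^2)) = 1.0607 ~ t(5).
Step 5: Two-sided p-value from the t-distribution with 5 df = 0.337368.
Step 6: alpha = 0.1. fail to reject H0.

rho = 0.4286, p = 0.337368, fail to reject H0 at alpha = 0.1.


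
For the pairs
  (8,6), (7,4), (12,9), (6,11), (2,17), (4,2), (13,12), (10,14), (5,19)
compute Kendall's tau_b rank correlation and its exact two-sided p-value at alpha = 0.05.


Step 1: Enumerate the 36 unordered pairs (i,j) with i<j and classify each by sign(x_j-x_i) * sign(y_j-y_i).
  (1,2):dx=-1,dy=-2->C; (1,3):dx=+4,dy=+3->C; (1,4):dx=-2,dy=+5->D; (1,5):dx=-6,dy=+11->D
  (1,6):dx=-4,dy=-4->C; (1,7):dx=+5,dy=+6->C; (1,8):dx=+2,dy=+8->C; (1,9):dx=-3,dy=+13->D
  (2,3):dx=+5,dy=+5->C; (2,4):dx=-1,dy=+7->D; (2,5):dx=-5,dy=+13->D; (2,6):dx=-3,dy=-2->C
  (2,7):dx=+6,dy=+8->C; (2,8):dx=+3,dy=+10->C; (2,9):dx=-2,dy=+15->D; (3,4):dx=-6,dy=+2->D
  (3,5):dx=-10,dy=+8->D; (3,6):dx=-8,dy=-7->C; (3,7):dx=+1,dy=+3->C; (3,8):dx=-2,dy=+5->D
  (3,9):dx=-7,dy=+10->D; (4,5):dx=-4,dy=+6->D; (4,6):dx=-2,dy=-9->C; (4,7):dx=+7,dy=+1->C
  (4,8):dx=+4,dy=+3->C; (4,9):dx=-1,dy=+8->D; (5,6):dx=+2,dy=-15->D; (5,7):dx=+11,dy=-5->D
  (5,8):dx=+8,dy=-3->D; (5,9):dx=+3,dy=+2->C; (6,7):dx=+9,dy=+10->C; (6,8):dx=+6,dy=+12->C
  (6,9):dx=+1,dy=+17->C; (7,8):dx=-3,dy=+2->D; (7,9):dx=-8,dy=+7->D; (8,9):dx=-5,dy=+5->D
Step 2: C = 18, D = 18, total pairs = 36.
Step 3: tau = (C - D)/(n(n-1)/2) = (18 - 18)/36 = 0.000000.
Step 4: Exact two-sided p-value (enumerate n! = 362880 permutations of y under H0): p = 1.000000.
Step 5: alpha = 0.05. fail to reject H0.

tau_b = 0.0000 (C=18, D=18), p = 1.000000, fail to reject H0.


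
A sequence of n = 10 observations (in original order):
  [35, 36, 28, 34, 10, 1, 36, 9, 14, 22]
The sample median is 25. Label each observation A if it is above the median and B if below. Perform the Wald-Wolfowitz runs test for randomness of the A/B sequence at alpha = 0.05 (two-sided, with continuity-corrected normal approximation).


Step 1: Compute median = 25; label A = above, B = below.
Labels in order: AAAABBABBB  (n_A = 5, n_B = 5)
Step 2: Count runs R = 4.
Step 3: Under H0 (random ordering), E[R] = 2*n_A*n_B/(n_A+n_B) + 1 = 2*5*5/10 + 1 = 6.0000.
        Var[R] = 2*n_A*n_B*(2*n_A*n_B - n_A - n_B) / ((n_A+n_B)^2 * (n_A+n_B-1)) = 2000/900 = 2.2222.
        SD[R] = 1.4907.
Step 4: Continuity-corrected z = (R + 0.5 - E[R]) / SD[R] = (4 + 0.5 - 6.0000) / 1.4907 = -1.0062.
Step 5: Two-sided p-value via normal approximation = 2*(1 - Phi(|z|)) = 0.314305.
Step 6: alpha = 0.05. fail to reject H0.

R = 4, z = -1.0062, p = 0.314305, fail to reject H0.


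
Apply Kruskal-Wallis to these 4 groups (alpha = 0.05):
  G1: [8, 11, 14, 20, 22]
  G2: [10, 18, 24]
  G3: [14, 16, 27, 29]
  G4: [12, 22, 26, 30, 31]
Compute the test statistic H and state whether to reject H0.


Step 1: Combine all N = 17 observations and assign midranks.
sorted (value, group, rank): (8,G1,1), (10,G2,2), (11,G1,3), (12,G4,4), (14,G1,5.5), (14,G3,5.5), (16,G3,7), (18,G2,8), (20,G1,9), (22,G1,10.5), (22,G4,10.5), (24,G2,12), (26,G4,13), (27,G3,14), (29,G3,15), (30,G4,16), (31,G4,17)
Step 2: Sum ranks within each group.
R_1 = 29 (n_1 = 5)
R_2 = 22 (n_2 = 3)
R_3 = 41.5 (n_3 = 4)
R_4 = 60.5 (n_4 = 5)
Step 3: H = 12/(N(N+1)) * sum(R_i^2/n_i) - 3(N+1)
     = 12/(17*18) * (29^2/5 + 22^2/3 + 41.5^2/4 + 60.5^2/5) - 3*18
     = 0.039216 * 1492.15 - 54
     = 4.515523.
Step 4: Ties present; correction factor C = 1 - 12/(17^3 - 17) = 0.997549. Corrected H = 4.515523 / 0.997549 = 4.526618.
Step 5: Under H0, H ~ chi^2(3); p-value = 0.209928.
Step 6: alpha = 0.05. fail to reject H0.

H = 4.5266, df = 3, p = 0.209928, fail to reject H0.


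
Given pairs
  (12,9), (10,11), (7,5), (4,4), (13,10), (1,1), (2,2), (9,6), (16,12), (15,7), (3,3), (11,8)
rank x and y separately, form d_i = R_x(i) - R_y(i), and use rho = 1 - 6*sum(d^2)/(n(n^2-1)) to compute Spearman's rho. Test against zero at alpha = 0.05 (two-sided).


Step 1: Rank x and y separately (midranks; no ties here).
rank(x): 12->9, 10->7, 7->5, 4->4, 13->10, 1->1, 2->2, 9->6, 16->12, 15->11, 3->3, 11->8
rank(y): 9->9, 11->11, 5->5, 4->4, 10->10, 1->1, 2->2, 6->6, 12->12, 7->7, 3->3, 8->8
Step 2: d_i = R_x(i) - R_y(i); compute d_i^2.
  (9-9)^2=0, (7-11)^2=16, (5-5)^2=0, (4-4)^2=0, (10-10)^2=0, (1-1)^2=0, (2-2)^2=0, (6-6)^2=0, (12-12)^2=0, (11-7)^2=16, (3-3)^2=0, (8-8)^2=0
sum(d^2) = 32.
Step 3: rho = 1 - 6*32 / (12*(12^2 - 1)) = 1 - 192/1716 = 0.888112.
Step 4: Under H0, t = rho * sqrt((n-2)/(1-rho^2)) = 6.1103 ~ t(10).
Step 5: Two-sided p-value from the t-distribution with 10 df = 0.000114.
Step 6: alpha = 0.05. reject H0.

rho = 0.8881, p = 0.000114, reject H0 at alpha = 0.05.


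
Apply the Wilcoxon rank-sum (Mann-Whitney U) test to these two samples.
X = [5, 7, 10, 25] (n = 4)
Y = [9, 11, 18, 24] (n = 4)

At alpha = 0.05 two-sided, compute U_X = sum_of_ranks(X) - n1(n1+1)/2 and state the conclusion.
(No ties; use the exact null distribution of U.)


Step 1: Combine and sort all 8 observations; assign midranks.
sorted (value, group): (5,X), (7,X), (9,Y), (10,X), (11,Y), (18,Y), (24,Y), (25,X)
ranks: 5->1, 7->2, 9->3, 10->4, 11->5, 18->6, 24->7, 25->8
Step 2: Rank sum for X: R1 = 1 + 2 + 4 + 8 = 15.
Step 3: U_X = R1 - n1(n1+1)/2 = 15 - 4*5/2 = 15 - 10 = 5.
       U_Y = n1*n2 - U_X = 16 - 5 = 11.
Step 4: No ties, so the exact null distribution of U (based on enumerating the C(8,4) = 70 equally likely rank assignments) gives the two-sided p-value.
Step 5: p-value = 0.485714; compare to alpha = 0.05. fail to reject H0.

U_X = 5, p = 0.485714, fail to reject H0 at alpha = 0.05.


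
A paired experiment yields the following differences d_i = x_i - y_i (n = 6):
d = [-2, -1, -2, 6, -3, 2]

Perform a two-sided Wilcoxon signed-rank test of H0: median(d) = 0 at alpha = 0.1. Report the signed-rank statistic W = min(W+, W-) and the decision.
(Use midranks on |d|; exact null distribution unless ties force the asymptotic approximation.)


Step 1: Drop any zero differences (none here) and take |d_i|.
|d| = [2, 1, 2, 6, 3, 2]
Step 2: Midrank |d_i| (ties get averaged ranks).
ranks: |2|->3, |1|->1, |2|->3, |6|->6, |3|->5, |2|->3
Step 3: Attach original signs; sum ranks with positive sign and with negative sign.
W+ = 6 + 3 = 9
W- = 3 + 1 + 3 + 5 = 12
(Check: W+ + W- = 21 should equal n(n+1)/2 = 21.)
Step 4: Test statistic W = min(W+, W-) = 9.
Step 5: Ties in |d|, so use the tie-corrected normal approximation.
        E[W] = n(n+1)/4 = 6*7/4 = 10.5.
        Tie groups: |d|=2 (t=3); sum(t^3 - t) = 24.
        Var[W] = n(n+1)(2n+1)/24 - sum(t^3-t)/48 = 546/24 - 24/48 = 22.25.
        z = (W - E[W]) / sqrt(Var[W]) = (9 - 10.5) / 4.7170 = -0.3180.
        Two-sided p = 2*Phi(z) = 0.750485.
Step 6: alpha = 0.1. fail to reject H0.

W+ = 9, W- = 12, W = min = 9, p = 0.750485, fail to reject H0.


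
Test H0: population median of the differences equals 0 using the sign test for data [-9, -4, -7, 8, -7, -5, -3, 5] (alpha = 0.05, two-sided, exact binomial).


Step 1: Discard zero differences. Original n = 8; n_eff = number of nonzero differences = 8.
Nonzero differences (with sign): -9, -4, -7, +8, -7, -5, -3, +5
Step 2: Count signs: positive = 2, negative = 6.
Step 3: Under H0: P(positive) = 0.5, so the number of positives S ~ Bin(8, 0.5).
Step 4: Two-sided exact p-value = sum of Bin(8,0.5) probabilities at or below the observed probability = 0.289062.
Step 5: alpha = 0.05. fail to reject H0.

n_eff = 8, pos = 2, neg = 6, p = 0.289062, fail to reject H0.


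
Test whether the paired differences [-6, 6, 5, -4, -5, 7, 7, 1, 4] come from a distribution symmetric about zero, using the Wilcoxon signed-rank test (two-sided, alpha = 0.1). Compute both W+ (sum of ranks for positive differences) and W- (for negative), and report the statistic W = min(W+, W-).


Step 1: Drop any zero differences (none here) and take |d_i|.
|d| = [6, 6, 5, 4, 5, 7, 7, 1, 4]
Step 2: Midrank |d_i| (ties get averaged ranks).
ranks: |6|->6.5, |6|->6.5, |5|->4.5, |4|->2.5, |5|->4.5, |7|->8.5, |7|->8.5, |1|->1, |4|->2.5
Step 3: Attach original signs; sum ranks with positive sign and with negative sign.
W+ = 6.5 + 4.5 + 8.5 + 8.5 + 1 + 2.5 = 31.5
W- = 6.5 + 2.5 + 4.5 = 13.5
(Check: W+ + W- = 45 should equal n(n+1)/2 = 45.)
Step 4: Test statistic W = min(W+, W-) = 13.5.
Step 5: Ties in |d|, so use the tie-corrected normal approximation.
        E[W] = n(n+1)/4 = 9*10/4 = 22.5.
        Tie groups: |d|=4 (t=2), |d|=5 (t=2), |d|=6 (t=2), |d|=7 (t=2); sum(t^3 - t) = 24.
        Var[W] = n(n+1)(2n+1)/24 - sum(t^3-t)/48 = 1710/24 - 24/48 = 70.75.
        z = (W - E[W]) / sqrt(Var[W]) = (13.5 - 22.5) / 8.4113 = -1.0700.
        Two-sided p = 2*Phi(z) = 0.284624.
Step 6: alpha = 0.1. fail to reject H0.

W+ = 31.5, W- = 13.5, W = min = 13.5, p = 0.284624, fail to reject H0.


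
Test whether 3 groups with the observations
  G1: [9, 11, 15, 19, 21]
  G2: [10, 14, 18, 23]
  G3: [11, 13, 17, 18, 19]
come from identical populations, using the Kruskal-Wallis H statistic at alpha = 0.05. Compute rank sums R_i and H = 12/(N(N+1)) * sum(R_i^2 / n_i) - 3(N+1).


Step 1: Combine all N = 14 observations and assign midranks.
sorted (value, group, rank): (9,G1,1), (10,G2,2), (11,G1,3.5), (11,G3,3.5), (13,G3,5), (14,G2,6), (15,G1,7), (17,G3,8), (18,G2,9.5), (18,G3,9.5), (19,G1,11.5), (19,G3,11.5), (21,G1,13), (23,G2,14)
Step 2: Sum ranks within each group.
R_1 = 36 (n_1 = 5)
R_2 = 31.5 (n_2 = 4)
R_3 = 37.5 (n_3 = 5)
Step 3: H = 12/(N(N+1)) * sum(R_i^2/n_i) - 3(N+1)
     = 12/(14*15) * (36^2/5 + 31.5^2/4 + 37.5^2/5) - 3*15
     = 0.057143 * 788.513 - 45
     = 0.057857.
Step 4: Ties present; correction factor C = 1 - 18/(14^3 - 14) = 0.993407. Corrected H = 0.057857 / 0.993407 = 0.058241.
Step 5: Under H0, H ~ chi^2(2); p-value = 0.971299.
Step 6: alpha = 0.05. fail to reject H0.

H = 0.0582, df = 2, p = 0.971299, fail to reject H0.


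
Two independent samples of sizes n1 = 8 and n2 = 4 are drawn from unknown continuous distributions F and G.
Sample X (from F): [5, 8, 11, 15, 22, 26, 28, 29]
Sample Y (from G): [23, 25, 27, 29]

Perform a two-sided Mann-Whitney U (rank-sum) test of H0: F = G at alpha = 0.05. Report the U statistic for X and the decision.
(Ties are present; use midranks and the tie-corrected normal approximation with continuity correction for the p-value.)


Step 1: Combine and sort all 12 observations; assign midranks.
sorted (value, group): (5,X), (8,X), (11,X), (15,X), (22,X), (23,Y), (25,Y), (26,X), (27,Y), (28,X), (29,X), (29,Y)
ranks: 5->1, 8->2, 11->3, 15->4, 22->5, 23->6, 25->7, 26->8, 27->9, 28->10, 29->11.5, 29->11.5
Step 2: Rank sum for X: R1 = 1 + 2 + 3 + 4 + 5 + 8 + 10 + 11.5 = 44.5.
Step 3: U_X = R1 - n1(n1+1)/2 = 44.5 - 8*9/2 = 44.5 - 36 = 8.5.
       U_Y = n1*n2 - U_X = 32 - 8.5 = 23.5.
Step 4: Ties are present, so use the tie-corrected normal approximation (with continuity correction) for the p-value.
Step 5: p-value = 0.233663; compare to alpha = 0.05. fail to reject H0.

U_X = 8.5, p = 0.233663, fail to reject H0 at alpha = 0.05.


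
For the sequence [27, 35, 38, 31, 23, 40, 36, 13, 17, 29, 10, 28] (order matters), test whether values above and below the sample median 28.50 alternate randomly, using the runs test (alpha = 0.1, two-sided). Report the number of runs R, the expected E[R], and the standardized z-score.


Step 1: Compute median = 28.50; label A = above, B = below.
Labels in order: BAAABAABBABB  (n_A = 6, n_B = 6)
Step 2: Count runs R = 7.
Step 3: Under H0 (random ordering), E[R] = 2*n_A*n_B/(n_A+n_B) + 1 = 2*6*6/12 + 1 = 7.0000.
        Var[R] = 2*n_A*n_B*(2*n_A*n_B - n_A - n_B) / ((n_A+n_B)^2 * (n_A+n_B-1)) = 4320/1584 = 2.7273.
        SD[R] = 1.6514.
Step 4: R = E[R], so z = 0 with no continuity correction.
Step 5: Two-sided p-value via normal approximation = 2*(1 - Phi(|z|)) = 1.000000.
Step 6: alpha = 0.1. fail to reject H0.

R = 7, z = 0.0000, p = 1.000000, fail to reject H0.


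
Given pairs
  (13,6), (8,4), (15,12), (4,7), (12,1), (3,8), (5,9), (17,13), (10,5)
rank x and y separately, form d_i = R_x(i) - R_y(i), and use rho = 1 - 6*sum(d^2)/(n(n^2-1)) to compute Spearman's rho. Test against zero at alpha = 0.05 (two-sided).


Step 1: Rank x and y separately (midranks; no ties here).
rank(x): 13->7, 8->4, 15->8, 4->2, 12->6, 3->1, 5->3, 17->9, 10->5
rank(y): 6->4, 4->2, 12->8, 7->5, 1->1, 8->6, 9->7, 13->9, 5->3
Step 2: d_i = R_x(i) - R_y(i); compute d_i^2.
  (7-4)^2=9, (4-2)^2=4, (8-8)^2=0, (2-5)^2=9, (6-1)^2=25, (1-6)^2=25, (3-7)^2=16, (9-9)^2=0, (5-3)^2=4
sum(d^2) = 92.
Step 3: rho = 1 - 6*92 / (9*(9^2 - 1)) = 1 - 552/720 = 0.233333.
Step 4: Under H0, t = rho * sqrt((n-2)/(1-rho^2)) = 0.6349 ~ t(7).
Step 5: Two-sided p-value from the t-distribution with 7 df = 0.545699.
Step 6: alpha = 0.05. fail to reject H0.

rho = 0.2333, p = 0.545699, fail to reject H0 at alpha = 0.05.


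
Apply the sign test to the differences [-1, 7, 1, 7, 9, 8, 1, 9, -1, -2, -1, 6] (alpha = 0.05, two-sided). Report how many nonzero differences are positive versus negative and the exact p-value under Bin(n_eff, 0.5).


Step 1: Discard zero differences. Original n = 12; n_eff = number of nonzero differences = 12.
Nonzero differences (with sign): -1, +7, +1, +7, +9, +8, +1, +9, -1, -2, -1, +6
Step 2: Count signs: positive = 8, negative = 4.
Step 3: Under H0: P(positive) = 0.5, so the number of positives S ~ Bin(12, 0.5).
Step 4: Two-sided exact p-value = sum of Bin(12,0.5) probabilities at or below the observed probability = 0.387695.
Step 5: alpha = 0.05. fail to reject H0.

n_eff = 12, pos = 8, neg = 4, p = 0.387695, fail to reject H0.


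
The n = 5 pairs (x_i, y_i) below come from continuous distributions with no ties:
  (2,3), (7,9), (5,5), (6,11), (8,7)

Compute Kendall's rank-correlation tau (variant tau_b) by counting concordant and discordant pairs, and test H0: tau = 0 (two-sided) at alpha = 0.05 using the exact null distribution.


Step 1: Enumerate the 10 unordered pairs (i,j) with i<j and classify each by sign(x_j-x_i) * sign(y_j-y_i).
  (1,2):dx=+5,dy=+6->C; (1,3):dx=+3,dy=+2->C; (1,4):dx=+4,dy=+8->C; (1,5):dx=+6,dy=+4->C
  (2,3):dx=-2,dy=-4->C; (2,4):dx=-1,dy=+2->D; (2,5):dx=+1,dy=-2->D; (3,4):dx=+1,dy=+6->C
  (3,5):dx=+3,dy=+2->C; (4,5):dx=+2,dy=-4->D
Step 2: C = 7, D = 3, total pairs = 10.
Step 3: tau = (C - D)/(n(n-1)/2) = (7 - 3)/10 = 0.400000.
Step 4: Exact two-sided p-value (enumerate n! = 120 permutations of y under H0): p = 0.483333.
Step 5: alpha = 0.05. fail to reject H0.

tau_b = 0.4000 (C=7, D=3), p = 0.483333, fail to reject H0.


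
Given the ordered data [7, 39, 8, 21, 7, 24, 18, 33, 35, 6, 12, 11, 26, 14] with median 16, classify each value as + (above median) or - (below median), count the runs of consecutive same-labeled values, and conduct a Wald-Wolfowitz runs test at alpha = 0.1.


Step 1: Compute median = 16; label A = above, B = below.
Labels in order: BABABAAAABBBAB  (n_A = 7, n_B = 7)
Step 2: Count runs R = 9.
Step 3: Under H0 (random ordering), E[R] = 2*n_A*n_B/(n_A+n_B) + 1 = 2*7*7/14 + 1 = 8.0000.
        Var[R] = 2*n_A*n_B*(2*n_A*n_B - n_A - n_B) / ((n_A+n_B)^2 * (n_A+n_B-1)) = 8232/2548 = 3.2308.
        SD[R] = 1.7974.
Step 4: Continuity-corrected z = (R - 0.5 - E[R]) / SD[R] = (9 - 0.5 - 8.0000) / 1.7974 = 0.2782.
Step 5: Two-sided p-value via normal approximation = 2*(1 - Phi(|z|)) = 0.780879.
Step 6: alpha = 0.1. fail to reject H0.

R = 9, z = 0.2782, p = 0.780879, fail to reject H0.


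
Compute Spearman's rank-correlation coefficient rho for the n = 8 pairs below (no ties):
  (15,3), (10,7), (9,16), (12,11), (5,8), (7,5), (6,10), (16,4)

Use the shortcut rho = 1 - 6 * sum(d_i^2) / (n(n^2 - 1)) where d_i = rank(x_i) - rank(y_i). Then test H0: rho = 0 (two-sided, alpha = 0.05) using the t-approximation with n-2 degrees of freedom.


Step 1: Rank x and y separately (midranks; no ties here).
rank(x): 15->7, 10->5, 9->4, 12->6, 5->1, 7->3, 6->2, 16->8
rank(y): 3->1, 7->4, 16->8, 11->7, 8->5, 5->3, 10->6, 4->2
Step 2: d_i = R_x(i) - R_y(i); compute d_i^2.
  (7-1)^2=36, (5-4)^2=1, (4-8)^2=16, (6-7)^2=1, (1-5)^2=16, (3-3)^2=0, (2-6)^2=16, (8-2)^2=36
sum(d^2) = 122.
Step 3: rho = 1 - 6*122 / (8*(8^2 - 1)) = 1 - 732/504 = -0.452381.
Step 4: Under H0, t = rho * sqrt((n-2)/(1-rho^2)) = -1.2425 ~ t(6).
Step 5: Two-sided p-value from the t-distribution with 6 df = 0.260405.
Step 6: alpha = 0.05. fail to reject H0.

rho = -0.4524, p = 0.260405, fail to reject H0 at alpha = 0.05.


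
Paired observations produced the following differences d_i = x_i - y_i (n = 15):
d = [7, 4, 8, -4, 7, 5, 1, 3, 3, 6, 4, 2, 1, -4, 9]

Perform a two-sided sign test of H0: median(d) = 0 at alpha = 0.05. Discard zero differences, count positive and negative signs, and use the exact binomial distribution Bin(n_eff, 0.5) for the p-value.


Step 1: Discard zero differences. Original n = 15; n_eff = number of nonzero differences = 15.
Nonzero differences (with sign): +7, +4, +8, -4, +7, +5, +1, +3, +3, +6, +4, +2, +1, -4, +9
Step 2: Count signs: positive = 13, negative = 2.
Step 3: Under H0: P(positive) = 0.5, so the number of positives S ~ Bin(15, 0.5).
Step 4: Two-sided exact p-value = sum of Bin(15,0.5) probabilities at or below the observed probability = 0.007385.
Step 5: alpha = 0.05. reject H0.

n_eff = 15, pos = 13, neg = 2, p = 0.007385, reject H0.


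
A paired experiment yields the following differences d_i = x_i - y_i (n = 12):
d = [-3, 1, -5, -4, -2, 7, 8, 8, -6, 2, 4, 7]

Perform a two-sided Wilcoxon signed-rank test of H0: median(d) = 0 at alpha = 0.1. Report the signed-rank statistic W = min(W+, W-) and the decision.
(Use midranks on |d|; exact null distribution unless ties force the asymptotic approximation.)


Step 1: Drop any zero differences (none here) and take |d_i|.
|d| = [3, 1, 5, 4, 2, 7, 8, 8, 6, 2, 4, 7]
Step 2: Midrank |d_i| (ties get averaged ranks).
ranks: |3|->4, |1|->1, |5|->7, |4|->5.5, |2|->2.5, |7|->9.5, |8|->11.5, |8|->11.5, |6|->8, |2|->2.5, |4|->5.5, |7|->9.5
Step 3: Attach original signs; sum ranks with positive sign and with negative sign.
W+ = 1 + 9.5 + 11.5 + 11.5 + 2.5 + 5.5 + 9.5 = 51
W- = 4 + 7 + 5.5 + 2.5 + 8 = 27
(Check: W+ + W- = 78 should equal n(n+1)/2 = 78.)
Step 4: Test statistic W = min(W+, W-) = 27.
Step 5: Ties in |d|, so use the tie-corrected normal approximation.
        E[W] = n(n+1)/4 = 12*13/4 = 39.
        Tie groups: |d|=2 (t=2), |d|=4 (t=2), |d|=7 (t=2), |d|=8 (t=2); sum(t^3 - t) = 24.
        Var[W] = n(n+1)(2n+1)/24 - sum(t^3-t)/48 = 3900/24 - 24/48 = 162.
        z = (W - E[W]) / sqrt(Var[W]) = (27 - 39) / 12.7279 = -0.9428.
        Two-sided p = 2*Phi(z) = 0.345779.
Step 6: alpha = 0.1. fail to reject H0.

W+ = 51, W- = 27, W = min = 27, p = 0.345779, fail to reject H0.


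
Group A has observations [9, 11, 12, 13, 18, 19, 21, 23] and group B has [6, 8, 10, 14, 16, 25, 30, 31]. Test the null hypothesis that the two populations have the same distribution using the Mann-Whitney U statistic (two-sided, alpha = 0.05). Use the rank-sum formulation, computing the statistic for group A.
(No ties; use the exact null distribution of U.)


Step 1: Combine and sort all 16 observations; assign midranks.
sorted (value, group): (6,Y), (8,Y), (9,X), (10,Y), (11,X), (12,X), (13,X), (14,Y), (16,Y), (18,X), (19,X), (21,X), (23,X), (25,Y), (30,Y), (31,Y)
ranks: 6->1, 8->2, 9->3, 10->4, 11->5, 12->6, 13->7, 14->8, 16->9, 18->10, 19->11, 21->12, 23->13, 25->14, 30->15, 31->16
Step 2: Rank sum for X: R1 = 3 + 5 + 6 + 7 + 10 + 11 + 12 + 13 = 67.
Step 3: U_X = R1 - n1(n1+1)/2 = 67 - 8*9/2 = 67 - 36 = 31.
       U_Y = n1*n2 - U_X = 64 - 31 = 33.
Step 4: No ties, so the exact null distribution of U (based on enumerating the C(16,8) = 12870 equally likely rank assignments) gives the two-sided p-value.
Step 5: p-value = 0.959130; compare to alpha = 0.05. fail to reject H0.

U_X = 31, p = 0.959130, fail to reject H0 at alpha = 0.05.


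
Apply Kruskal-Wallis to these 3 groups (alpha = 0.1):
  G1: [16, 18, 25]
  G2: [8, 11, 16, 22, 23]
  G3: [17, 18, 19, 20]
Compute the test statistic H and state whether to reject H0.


Step 1: Combine all N = 12 observations and assign midranks.
sorted (value, group, rank): (8,G2,1), (11,G2,2), (16,G1,3.5), (16,G2,3.5), (17,G3,5), (18,G1,6.5), (18,G3,6.5), (19,G3,8), (20,G3,9), (22,G2,10), (23,G2,11), (25,G1,12)
Step 2: Sum ranks within each group.
R_1 = 22 (n_1 = 3)
R_2 = 27.5 (n_2 = 5)
R_3 = 28.5 (n_3 = 4)
Step 3: H = 12/(N(N+1)) * sum(R_i^2/n_i) - 3(N+1)
     = 12/(12*13) * (22^2/3 + 27.5^2/5 + 28.5^2/4) - 3*13
     = 0.076923 * 515.646 - 39
     = 0.665064.
Step 4: Ties present; correction factor C = 1 - 12/(12^3 - 12) = 0.993007. Corrected H = 0.665064 / 0.993007 = 0.669748.
Step 5: Under H0, H ~ chi^2(2); p-value = 0.715428.
Step 6: alpha = 0.1. fail to reject H0.

H = 0.6697, df = 2, p = 0.715428, fail to reject H0.


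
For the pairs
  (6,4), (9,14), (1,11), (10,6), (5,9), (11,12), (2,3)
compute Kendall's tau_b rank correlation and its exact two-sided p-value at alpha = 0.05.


Step 1: Enumerate the 21 unordered pairs (i,j) with i<j and classify each by sign(x_j-x_i) * sign(y_j-y_i).
  (1,2):dx=+3,dy=+10->C; (1,3):dx=-5,dy=+7->D; (1,4):dx=+4,dy=+2->C; (1,5):dx=-1,dy=+5->D
  (1,6):dx=+5,dy=+8->C; (1,7):dx=-4,dy=-1->C; (2,3):dx=-8,dy=-3->C; (2,4):dx=+1,dy=-8->D
  (2,5):dx=-4,dy=-5->C; (2,6):dx=+2,dy=-2->D; (2,7):dx=-7,dy=-11->C; (3,4):dx=+9,dy=-5->D
  (3,5):dx=+4,dy=-2->D; (3,6):dx=+10,dy=+1->C; (3,7):dx=+1,dy=-8->D; (4,5):dx=-5,dy=+3->D
  (4,6):dx=+1,dy=+6->C; (4,7):dx=-8,dy=-3->C; (5,6):dx=+6,dy=+3->C; (5,7):dx=-3,dy=-6->C
  (6,7):dx=-9,dy=-9->C
Step 2: C = 13, D = 8, total pairs = 21.
Step 3: tau = (C - D)/(n(n-1)/2) = (13 - 8)/21 = 0.238095.
Step 4: Exact two-sided p-value (enumerate n! = 5040 permutations of y under H0): p = 0.561905.
Step 5: alpha = 0.05. fail to reject H0.

tau_b = 0.2381 (C=13, D=8), p = 0.561905, fail to reject H0.


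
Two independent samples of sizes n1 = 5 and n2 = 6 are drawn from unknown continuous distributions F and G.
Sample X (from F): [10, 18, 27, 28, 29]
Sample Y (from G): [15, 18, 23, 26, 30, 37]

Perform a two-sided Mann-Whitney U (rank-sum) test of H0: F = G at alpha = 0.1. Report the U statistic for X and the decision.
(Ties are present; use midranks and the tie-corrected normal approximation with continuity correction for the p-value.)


Step 1: Combine and sort all 11 observations; assign midranks.
sorted (value, group): (10,X), (15,Y), (18,X), (18,Y), (23,Y), (26,Y), (27,X), (28,X), (29,X), (30,Y), (37,Y)
ranks: 10->1, 15->2, 18->3.5, 18->3.5, 23->5, 26->6, 27->7, 28->8, 29->9, 30->10, 37->11
Step 2: Rank sum for X: R1 = 1 + 3.5 + 7 + 8 + 9 = 28.5.
Step 3: U_X = R1 - n1(n1+1)/2 = 28.5 - 5*6/2 = 28.5 - 15 = 13.5.
       U_Y = n1*n2 - U_X = 30 - 13.5 = 16.5.
Step 4: Ties are present, so use the tie-corrected normal approximation (with continuity correction) for the p-value.
Step 5: p-value = 0.854805; compare to alpha = 0.1. fail to reject H0.

U_X = 13.5, p = 0.854805, fail to reject H0 at alpha = 0.1.


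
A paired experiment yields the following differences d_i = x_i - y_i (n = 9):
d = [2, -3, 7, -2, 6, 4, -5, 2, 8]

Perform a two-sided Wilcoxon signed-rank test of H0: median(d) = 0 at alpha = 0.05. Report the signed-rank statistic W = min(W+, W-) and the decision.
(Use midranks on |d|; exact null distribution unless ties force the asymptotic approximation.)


Step 1: Drop any zero differences (none here) and take |d_i|.
|d| = [2, 3, 7, 2, 6, 4, 5, 2, 8]
Step 2: Midrank |d_i| (ties get averaged ranks).
ranks: |2|->2, |3|->4, |7|->8, |2|->2, |6|->7, |4|->5, |5|->6, |2|->2, |8|->9
Step 3: Attach original signs; sum ranks with positive sign and with negative sign.
W+ = 2 + 8 + 7 + 5 + 2 + 9 = 33
W- = 4 + 2 + 6 = 12
(Check: W+ + W- = 45 should equal n(n+1)/2 = 45.)
Step 4: Test statistic W = min(W+, W-) = 12.
Step 5: Ties in |d|, so use the tie-corrected normal approximation.
        E[W] = n(n+1)/4 = 9*10/4 = 22.5.
        Tie groups: |d|=2 (t=3); sum(t^3 - t) = 24.
        Var[W] = n(n+1)(2n+1)/24 - sum(t^3-t)/48 = 1710/24 - 24/48 = 70.75.
        z = (W - E[W]) / sqrt(Var[W]) = (12 - 22.5) / 8.4113 = -1.2483.
        Two-sided p = 2*Phi(z) = 0.211914.
Step 6: alpha = 0.05. fail to reject H0.

W+ = 33, W- = 12, W = min = 12, p = 0.211914, fail to reject H0.


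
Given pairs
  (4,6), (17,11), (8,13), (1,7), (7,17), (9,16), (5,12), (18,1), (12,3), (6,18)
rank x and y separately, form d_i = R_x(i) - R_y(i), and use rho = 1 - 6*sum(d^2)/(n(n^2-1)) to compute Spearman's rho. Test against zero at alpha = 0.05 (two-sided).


Step 1: Rank x and y separately (midranks; no ties here).
rank(x): 4->2, 17->9, 8->6, 1->1, 7->5, 9->7, 5->3, 18->10, 12->8, 6->4
rank(y): 6->3, 11->5, 13->7, 7->4, 17->9, 16->8, 12->6, 1->1, 3->2, 18->10
Step 2: d_i = R_x(i) - R_y(i); compute d_i^2.
  (2-3)^2=1, (9-5)^2=16, (6-7)^2=1, (1-4)^2=9, (5-9)^2=16, (7-8)^2=1, (3-6)^2=9, (10-1)^2=81, (8-2)^2=36, (4-10)^2=36
sum(d^2) = 206.
Step 3: rho = 1 - 6*206 / (10*(10^2 - 1)) = 1 - 1236/990 = -0.248485.
Step 4: Under H0, t = rho * sqrt((n-2)/(1-rho^2)) = -0.7256 ~ t(8).
Step 5: Two-sided p-value from the t-distribution with 8 df = 0.488776.
Step 6: alpha = 0.05. fail to reject H0.

rho = -0.2485, p = 0.488776, fail to reject H0 at alpha = 0.05.


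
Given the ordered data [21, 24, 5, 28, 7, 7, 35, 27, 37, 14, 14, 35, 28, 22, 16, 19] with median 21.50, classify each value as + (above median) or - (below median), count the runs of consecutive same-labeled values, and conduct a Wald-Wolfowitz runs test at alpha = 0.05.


Step 1: Compute median = 21.50; label A = above, B = below.
Labels in order: BABABBAAABBAAABB  (n_A = 8, n_B = 8)
Step 2: Count runs R = 9.
Step 3: Under H0 (random ordering), E[R] = 2*n_A*n_B/(n_A+n_B) + 1 = 2*8*8/16 + 1 = 9.0000.
        Var[R] = 2*n_A*n_B*(2*n_A*n_B - n_A - n_B) / ((n_A+n_B)^2 * (n_A+n_B-1)) = 14336/3840 = 3.7333.
        SD[R] = 1.9322.
Step 4: R = E[R], so z = 0 with no continuity correction.
Step 5: Two-sided p-value via normal approximation = 2*(1 - Phi(|z|)) = 1.000000.
Step 6: alpha = 0.05. fail to reject H0.

R = 9, z = 0.0000, p = 1.000000, fail to reject H0.


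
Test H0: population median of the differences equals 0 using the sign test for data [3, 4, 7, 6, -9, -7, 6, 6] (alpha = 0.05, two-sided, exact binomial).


Step 1: Discard zero differences. Original n = 8; n_eff = number of nonzero differences = 8.
Nonzero differences (with sign): +3, +4, +7, +6, -9, -7, +6, +6
Step 2: Count signs: positive = 6, negative = 2.
Step 3: Under H0: P(positive) = 0.5, so the number of positives S ~ Bin(8, 0.5).
Step 4: Two-sided exact p-value = sum of Bin(8,0.5) probabilities at or below the observed probability = 0.289062.
Step 5: alpha = 0.05. fail to reject H0.

n_eff = 8, pos = 6, neg = 2, p = 0.289062, fail to reject H0.


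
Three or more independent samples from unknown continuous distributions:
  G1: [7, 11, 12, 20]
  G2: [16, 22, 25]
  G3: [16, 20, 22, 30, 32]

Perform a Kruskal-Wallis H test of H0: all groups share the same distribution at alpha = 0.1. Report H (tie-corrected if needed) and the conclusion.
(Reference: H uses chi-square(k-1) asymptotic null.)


Step 1: Combine all N = 12 observations and assign midranks.
sorted (value, group, rank): (7,G1,1), (11,G1,2), (12,G1,3), (16,G2,4.5), (16,G3,4.5), (20,G1,6.5), (20,G3,6.5), (22,G2,8.5), (22,G3,8.5), (25,G2,10), (30,G3,11), (32,G3,12)
Step 2: Sum ranks within each group.
R_1 = 12.5 (n_1 = 4)
R_2 = 23 (n_2 = 3)
R_3 = 42.5 (n_3 = 5)
Step 3: H = 12/(N(N+1)) * sum(R_i^2/n_i) - 3(N+1)
     = 12/(12*13) * (12.5^2/4 + 23^2/3 + 42.5^2/5) - 3*13
     = 0.076923 * 576.646 - 39
     = 5.357372.
Step 4: Ties present; correction factor C = 1 - 18/(12^3 - 12) = 0.989510. Corrected H = 5.357372 / 0.989510 = 5.414164.
Step 5: Under H0, H ~ chi^2(2); p-value = 0.066731.
Step 6: alpha = 0.1. reject H0.

H = 5.4142, df = 2, p = 0.066731, reject H0.


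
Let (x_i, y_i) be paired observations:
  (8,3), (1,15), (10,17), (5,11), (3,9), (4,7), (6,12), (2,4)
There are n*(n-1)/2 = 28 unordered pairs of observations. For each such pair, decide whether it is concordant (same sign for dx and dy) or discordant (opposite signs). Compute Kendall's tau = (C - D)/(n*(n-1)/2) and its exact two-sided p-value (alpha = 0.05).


Step 1: Enumerate the 28 unordered pairs (i,j) with i<j and classify each by sign(x_j-x_i) * sign(y_j-y_i).
  (1,2):dx=-7,dy=+12->D; (1,3):dx=+2,dy=+14->C; (1,4):dx=-3,dy=+8->D; (1,5):dx=-5,dy=+6->D
  (1,6):dx=-4,dy=+4->D; (1,7):dx=-2,dy=+9->D; (1,8):dx=-6,dy=+1->D; (2,3):dx=+9,dy=+2->C
  (2,4):dx=+4,dy=-4->D; (2,5):dx=+2,dy=-6->D; (2,6):dx=+3,dy=-8->D; (2,7):dx=+5,dy=-3->D
  (2,8):dx=+1,dy=-11->D; (3,4):dx=-5,dy=-6->C; (3,5):dx=-7,dy=-8->C; (3,6):dx=-6,dy=-10->C
  (3,7):dx=-4,dy=-5->C; (3,8):dx=-8,dy=-13->C; (4,5):dx=-2,dy=-2->C; (4,6):dx=-1,dy=-4->C
  (4,7):dx=+1,dy=+1->C; (4,8):dx=-3,dy=-7->C; (5,6):dx=+1,dy=-2->D; (5,7):dx=+3,dy=+3->C
  (5,8):dx=-1,dy=-5->C; (6,7):dx=+2,dy=+5->C; (6,8):dx=-2,dy=-3->C; (7,8):dx=-4,dy=-8->C
Step 2: C = 16, D = 12, total pairs = 28.
Step 3: tau = (C - D)/(n(n-1)/2) = (16 - 12)/28 = 0.142857.
Step 4: Exact two-sided p-value (enumerate n! = 40320 permutations of y under H0): p = 0.719544.
Step 5: alpha = 0.05. fail to reject H0.

tau_b = 0.1429 (C=16, D=12), p = 0.719544, fail to reject H0.


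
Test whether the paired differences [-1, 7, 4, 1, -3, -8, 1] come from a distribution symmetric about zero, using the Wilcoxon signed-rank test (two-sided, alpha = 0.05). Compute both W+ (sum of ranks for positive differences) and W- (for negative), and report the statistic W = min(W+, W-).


Step 1: Drop any zero differences (none here) and take |d_i|.
|d| = [1, 7, 4, 1, 3, 8, 1]
Step 2: Midrank |d_i| (ties get averaged ranks).
ranks: |1|->2, |7|->6, |4|->5, |1|->2, |3|->4, |8|->7, |1|->2
Step 3: Attach original signs; sum ranks with positive sign and with negative sign.
W+ = 6 + 5 + 2 + 2 = 15
W- = 2 + 4 + 7 = 13
(Check: W+ + W- = 28 should equal n(n+1)/2 = 28.)
Step 4: Test statistic W = min(W+, W-) = 13.
Step 5: Ties in |d|, so use the tie-corrected normal approximation.
        E[W] = n(n+1)/4 = 7*8/4 = 14.
        Tie groups: |d|=1 (t=3); sum(t^3 - t) = 24.
        Var[W] = n(n+1)(2n+1)/24 - sum(t^3-t)/48 = 840/24 - 24/48 = 34.5.
        z = (W - E[W]) / sqrt(Var[W]) = (13 - 14) / 5.8737 = -0.1703.
        Two-sided p = 2*Phi(z) = 0.864813.
Step 6: alpha = 0.05. fail to reject H0.

W+ = 15, W- = 13, W = min = 13, p = 0.864813, fail to reject H0.


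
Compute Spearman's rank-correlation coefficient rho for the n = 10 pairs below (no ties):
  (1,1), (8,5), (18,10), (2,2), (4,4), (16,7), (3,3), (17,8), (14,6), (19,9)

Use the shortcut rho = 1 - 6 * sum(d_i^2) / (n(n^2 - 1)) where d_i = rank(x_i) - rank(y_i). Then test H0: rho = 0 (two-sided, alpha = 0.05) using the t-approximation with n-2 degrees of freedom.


Step 1: Rank x and y separately (midranks; no ties here).
rank(x): 1->1, 8->5, 18->9, 2->2, 4->4, 16->7, 3->3, 17->8, 14->6, 19->10
rank(y): 1->1, 5->5, 10->10, 2->2, 4->4, 7->7, 3->3, 8->8, 6->6, 9->9
Step 2: d_i = R_x(i) - R_y(i); compute d_i^2.
  (1-1)^2=0, (5-5)^2=0, (9-10)^2=1, (2-2)^2=0, (4-4)^2=0, (7-7)^2=0, (3-3)^2=0, (8-8)^2=0, (6-6)^2=0, (10-9)^2=1
sum(d^2) = 2.
Step 3: rho = 1 - 6*2 / (10*(10^2 - 1)) = 1 - 12/990 = 0.987879.
Step 4: Under H0, t = rho * sqrt((n-2)/(1-rho^2)) = 18.0003 ~ t(8).
Step 5: Two-sided p-value from the t-distribution with 8 df = 0.000000.
Step 6: alpha = 0.05. reject H0.

rho = 0.9879, p = 0.000000, reject H0 at alpha = 0.05.


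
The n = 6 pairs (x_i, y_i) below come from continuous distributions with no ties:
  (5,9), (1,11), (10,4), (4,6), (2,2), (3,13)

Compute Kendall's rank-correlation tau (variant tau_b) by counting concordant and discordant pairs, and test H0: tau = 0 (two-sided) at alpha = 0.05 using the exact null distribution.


Step 1: Enumerate the 15 unordered pairs (i,j) with i<j and classify each by sign(x_j-x_i) * sign(y_j-y_i).
  (1,2):dx=-4,dy=+2->D; (1,3):dx=+5,dy=-5->D; (1,4):dx=-1,dy=-3->C; (1,5):dx=-3,dy=-7->C
  (1,6):dx=-2,dy=+4->D; (2,3):dx=+9,dy=-7->D; (2,4):dx=+3,dy=-5->D; (2,5):dx=+1,dy=-9->D
  (2,6):dx=+2,dy=+2->C; (3,4):dx=-6,dy=+2->D; (3,5):dx=-8,dy=-2->C; (3,6):dx=-7,dy=+9->D
  (4,5):dx=-2,dy=-4->C; (4,6):dx=-1,dy=+7->D; (5,6):dx=+1,dy=+11->C
Step 2: C = 6, D = 9, total pairs = 15.
Step 3: tau = (C - D)/(n(n-1)/2) = (6 - 9)/15 = -0.200000.
Step 4: Exact two-sided p-value (enumerate n! = 720 permutations of y under H0): p = 0.719444.
Step 5: alpha = 0.05. fail to reject H0.

tau_b = -0.2000 (C=6, D=9), p = 0.719444, fail to reject H0.


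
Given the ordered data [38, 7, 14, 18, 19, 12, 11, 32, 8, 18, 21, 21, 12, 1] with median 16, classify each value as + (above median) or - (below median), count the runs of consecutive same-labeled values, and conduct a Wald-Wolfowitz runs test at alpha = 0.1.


Step 1: Compute median = 16; label A = above, B = below.
Labels in order: ABBAABBABAAABB  (n_A = 7, n_B = 7)
Step 2: Count runs R = 8.
Step 3: Under H0 (random ordering), E[R] = 2*n_A*n_B/(n_A+n_B) + 1 = 2*7*7/14 + 1 = 8.0000.
        Var[R] = 2*n_A*n_B*(2*n_A*n_B - n_A - n_B) / ((n_A+n_B)^2 * (n_A+n_B-1)) = 8232/2548 = 3.2308.
        SD[R] = 1.7974.
Step 4: R = E[R], so z = 0 with no continuity correction.
Step 5: Two-sided p-value via normal approximation = 2*(1 - Phi(|z|)) = 1.000000.
Step 6: alpha = 0.1. fail to reject H0.

R = 8, z = 0.0000, p = 1.000000, fail to reject H0.


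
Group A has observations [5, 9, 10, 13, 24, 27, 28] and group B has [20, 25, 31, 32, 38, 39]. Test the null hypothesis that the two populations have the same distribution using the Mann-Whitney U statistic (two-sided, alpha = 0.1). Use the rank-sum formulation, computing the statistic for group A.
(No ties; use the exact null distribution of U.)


Step 1: Combine and sort all 13 observations; assign midranks.
sorted (value, group): (5,X), (9,X), (10,X), (13,X), (20,Y), (24,X), (25,Y), (27,X), (28,X), (31,Y), (32,Y), (38,Y), (39,Y)
ranks: 5->1, 9->2, 10->3, 13->4, 20->5, 24->6, 25->7, 27->8, 28->9, 31->10, 32->11, 38->12, 39->13
Step 2: Rank sum for X: R1 = 1 + 2 + 3 + 4 + 6 + 8 + 9 = 33.
Step 3: U_X = R1 - n1(n1+1)/2 = 33 - 7*8/2 = 33 - 28 = 5.
       U_Y = n1*n2 - U_X = 42 - 5 = 37.
Step 4: No ties, so the exact null distribution of U (based on enumerating the C(13,7) = 1716 equally likely rank assignments) gives the two-sided p-value.
Step 5: p-value = 0.022145; compare to alpha = 0.1. reject H0.

U_X = 5, p = 0.022145, reject H0 at alpha = 0.1.


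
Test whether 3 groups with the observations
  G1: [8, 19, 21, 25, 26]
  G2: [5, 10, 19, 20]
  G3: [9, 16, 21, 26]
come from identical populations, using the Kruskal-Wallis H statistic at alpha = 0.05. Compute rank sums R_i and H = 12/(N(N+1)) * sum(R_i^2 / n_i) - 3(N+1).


Step 1: Combine all N = 13 observations and assign midranks.
sorted (value, group, rank): (5,G2,1), (8,G1,2), (9,G3,3), (10,G2,4), (16,G3,5), (19,G1,6.5), (19,G2,6.5), (20,G2,8), (21,G1,9.5), (21,G3,9.5), (25,G1,11), (26,G1,12.5), (26,G3,12.5)
Step 2: Sum ranks within each group.
R_1 = 41.5 (n_1 = 5)
R_2 = 19.5 (n_2 = 4)
R_3 = 30 (n_3 = 4)
Step 3: H = 12/(N(N+1)) * sum(R_i^2/n_i) - 3(N+1)
     = 12/(13*14) * (41.5^2/5 + 19.5^2/4 + 30^2/4) - 3*14
     = 0.065934 * 664.513 - 42
     = 1.814011.
Step 4: Ties present; correction factor C = 1 - 18/(13^3 - 13) = 0.991758. Corrected H = 1.814011 / 0.991758 = 1.829086.
Step 5: Under H0, H ~ chi^2(2); p-value = 0.400700.
Step 6: alpha = 0.05. fail to reject H0.

H = 1.8291, df = 2, p = 0.400700, fail to reject H0.
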